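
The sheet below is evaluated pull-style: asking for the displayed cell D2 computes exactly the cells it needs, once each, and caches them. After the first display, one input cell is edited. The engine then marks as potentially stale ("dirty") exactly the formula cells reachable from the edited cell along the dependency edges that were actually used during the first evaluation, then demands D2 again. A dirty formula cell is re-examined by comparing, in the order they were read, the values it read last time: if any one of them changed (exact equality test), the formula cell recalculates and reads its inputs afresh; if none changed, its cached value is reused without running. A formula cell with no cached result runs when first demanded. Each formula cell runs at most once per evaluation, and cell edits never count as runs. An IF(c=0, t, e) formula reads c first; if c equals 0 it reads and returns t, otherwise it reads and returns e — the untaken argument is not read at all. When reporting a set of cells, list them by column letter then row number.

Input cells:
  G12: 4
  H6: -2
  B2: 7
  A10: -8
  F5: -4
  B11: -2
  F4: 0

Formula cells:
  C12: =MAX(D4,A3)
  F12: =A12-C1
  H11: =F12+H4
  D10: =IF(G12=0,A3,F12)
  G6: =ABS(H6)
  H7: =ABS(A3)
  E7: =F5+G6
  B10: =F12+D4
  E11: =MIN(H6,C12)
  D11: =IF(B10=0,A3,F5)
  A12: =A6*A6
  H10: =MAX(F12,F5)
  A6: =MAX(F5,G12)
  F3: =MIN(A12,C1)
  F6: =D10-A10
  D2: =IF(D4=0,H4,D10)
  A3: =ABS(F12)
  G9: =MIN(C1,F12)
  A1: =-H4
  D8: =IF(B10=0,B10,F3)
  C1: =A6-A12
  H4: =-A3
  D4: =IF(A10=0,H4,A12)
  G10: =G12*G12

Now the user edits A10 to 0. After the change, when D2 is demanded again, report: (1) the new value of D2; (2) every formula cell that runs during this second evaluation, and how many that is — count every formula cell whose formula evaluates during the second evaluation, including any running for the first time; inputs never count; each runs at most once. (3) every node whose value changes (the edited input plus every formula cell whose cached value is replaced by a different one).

First demand of the output computes:
  A6 = MAX(-4, 4) = 4
  A12 = 4 * 4 = 16
  C1 = 4 - 16 = -12
  D4 = IF(A10=0: A10=-8 -> else branch A12) = 16
  F12 = 16 - -12 = 28
  D10 = IF(G12=0: G12=4 -> else branch F12) = 28
  D2 = IF(D4=0: D4=16 -> else branch D10) = 28

After the edit, cleaning proceeds:
  A3: had never run; runs now, result 28.
  H4: had never run; runs now, result -28.
  D4: a read changed (A10 -8->0) — executes, giving -28.
  D2: a read changed (D4 16->-28) — executes, giving 28 — identical to its old value.

Note the branch switch — A3, H4 had no cache and run now for the first time.

Demanding D2 again yields 28.
4 formula cells run: A3, D2, D4, H4.
The nodes whose values change: A10, D4.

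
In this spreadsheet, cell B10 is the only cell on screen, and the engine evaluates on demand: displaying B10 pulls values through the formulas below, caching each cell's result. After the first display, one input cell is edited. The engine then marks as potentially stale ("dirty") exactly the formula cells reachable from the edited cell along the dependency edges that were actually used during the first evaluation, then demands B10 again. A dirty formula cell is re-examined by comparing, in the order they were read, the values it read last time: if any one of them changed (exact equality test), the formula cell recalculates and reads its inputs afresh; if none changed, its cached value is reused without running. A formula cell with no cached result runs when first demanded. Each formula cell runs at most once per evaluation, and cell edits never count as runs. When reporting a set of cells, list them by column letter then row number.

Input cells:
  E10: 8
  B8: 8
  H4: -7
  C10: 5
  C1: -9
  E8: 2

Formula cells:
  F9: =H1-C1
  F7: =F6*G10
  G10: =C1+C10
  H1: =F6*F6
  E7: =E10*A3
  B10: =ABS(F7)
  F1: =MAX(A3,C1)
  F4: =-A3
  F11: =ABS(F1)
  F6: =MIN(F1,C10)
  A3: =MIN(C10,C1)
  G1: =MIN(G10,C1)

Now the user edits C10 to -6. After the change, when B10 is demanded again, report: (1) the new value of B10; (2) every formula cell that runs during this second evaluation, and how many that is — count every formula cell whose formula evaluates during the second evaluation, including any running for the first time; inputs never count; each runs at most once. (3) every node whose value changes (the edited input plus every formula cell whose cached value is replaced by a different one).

B10 now evaluates to 135.
Run set: A3, B10, F6, F7, G10 (5 run).
Changed values: B10, C10, F7, G10.
The important point: at F1 every value read last time is unchanged, so the dirty flag clears without a run.

Initial pass — values computed on the first demand:
  A3 = MIN(5, -9) = -9
  F1 = MAX(-9, -9) = -9
  F6 = MIN(-9, 5) = -9
  G10 = -9 + 5 = -4
  F7 = -9 * -4 = 36
  B10 = ABS(36) = 36

Second demand — change propagation:
  A3: re-runs because C10 5->-6; new result -9 (unchanged).
  F1: re-examined; everything it read last time is the same (A3 unchanged, C1 unchanged) — cache -9 kept, no run.
  F6: re-runs because C10 5->-6; new result -9 (unchanged).
  G10: re-runs because C10 5->-6; new result -15.
  F7: re-runs because G10 -4->-15; new result 135.
  B10: re-runs because F7 36->135; new result 135.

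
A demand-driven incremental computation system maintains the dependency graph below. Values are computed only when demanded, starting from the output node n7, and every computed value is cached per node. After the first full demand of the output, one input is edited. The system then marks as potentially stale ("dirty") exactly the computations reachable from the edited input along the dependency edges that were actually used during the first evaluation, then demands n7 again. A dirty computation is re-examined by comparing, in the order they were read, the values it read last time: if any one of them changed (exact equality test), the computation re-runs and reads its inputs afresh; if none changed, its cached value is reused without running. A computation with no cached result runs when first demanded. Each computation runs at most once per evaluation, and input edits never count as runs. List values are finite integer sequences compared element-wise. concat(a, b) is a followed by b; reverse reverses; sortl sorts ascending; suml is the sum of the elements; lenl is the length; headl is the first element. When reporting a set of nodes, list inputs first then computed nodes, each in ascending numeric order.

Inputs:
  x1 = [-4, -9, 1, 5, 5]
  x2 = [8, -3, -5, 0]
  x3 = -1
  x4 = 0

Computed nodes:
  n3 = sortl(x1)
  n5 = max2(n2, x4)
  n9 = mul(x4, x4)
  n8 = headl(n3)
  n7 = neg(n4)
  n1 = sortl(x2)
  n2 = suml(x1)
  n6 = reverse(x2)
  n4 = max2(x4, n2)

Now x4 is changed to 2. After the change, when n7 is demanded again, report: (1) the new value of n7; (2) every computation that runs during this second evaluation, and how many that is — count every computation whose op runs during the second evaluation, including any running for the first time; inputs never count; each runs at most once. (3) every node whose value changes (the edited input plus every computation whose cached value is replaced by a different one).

New value of n7: -2.
Computations that run: n4, n7 — 2 in total.
Values that change: x4, n4, n7.

First evaluation (everything demanded from the output):
  n2 = suml([-4, -9, 1, 5, 5]) = -2
  n4 = max2(0, -2) = 0
  n7 = neg(0) = 0

Propagation after the edit:
  n4: runs — x4 0->2; result 2.
  n7: runs — n4 0->2; result -2.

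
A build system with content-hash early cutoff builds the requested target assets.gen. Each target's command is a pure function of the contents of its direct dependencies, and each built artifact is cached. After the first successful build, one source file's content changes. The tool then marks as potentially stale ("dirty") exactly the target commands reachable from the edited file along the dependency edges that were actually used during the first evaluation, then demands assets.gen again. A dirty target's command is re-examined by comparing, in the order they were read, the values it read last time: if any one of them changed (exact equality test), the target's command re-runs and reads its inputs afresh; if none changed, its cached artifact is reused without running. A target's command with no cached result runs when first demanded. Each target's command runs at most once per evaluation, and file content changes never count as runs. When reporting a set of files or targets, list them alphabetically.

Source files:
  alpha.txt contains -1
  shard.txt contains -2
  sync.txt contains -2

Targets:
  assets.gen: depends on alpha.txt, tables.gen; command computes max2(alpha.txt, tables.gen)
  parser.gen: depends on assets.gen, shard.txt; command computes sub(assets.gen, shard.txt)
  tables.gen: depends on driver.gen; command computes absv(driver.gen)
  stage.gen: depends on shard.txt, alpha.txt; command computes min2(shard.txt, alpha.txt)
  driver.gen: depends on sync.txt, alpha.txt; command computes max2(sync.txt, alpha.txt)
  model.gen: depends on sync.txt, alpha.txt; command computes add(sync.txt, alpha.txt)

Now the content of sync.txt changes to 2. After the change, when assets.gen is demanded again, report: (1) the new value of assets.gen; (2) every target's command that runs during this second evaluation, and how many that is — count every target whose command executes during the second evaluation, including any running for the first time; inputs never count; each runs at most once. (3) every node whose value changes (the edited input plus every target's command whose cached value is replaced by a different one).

New value of assets.gen: 2.
Target commands that run: assets.gen, driver.gen, tables.gen — 3 in total.
Values that change: assets.gen, driver.gen, sync.txt, tables.gen.

First evaluation (everything demanded from the output):
  driver.gen = max2(-2, -1) = -1
  tables.gen = absv(-1) = 1
  assets.gen = max2(-1, 1) = 1

Propagation after the edit:
  driver.gen: runs — sync.txt -2->2; result 2.
  tables.gen: runs — driver.gen -1->2; result 2.
  assets.gen: runs — tables.gen 1->2; result 2.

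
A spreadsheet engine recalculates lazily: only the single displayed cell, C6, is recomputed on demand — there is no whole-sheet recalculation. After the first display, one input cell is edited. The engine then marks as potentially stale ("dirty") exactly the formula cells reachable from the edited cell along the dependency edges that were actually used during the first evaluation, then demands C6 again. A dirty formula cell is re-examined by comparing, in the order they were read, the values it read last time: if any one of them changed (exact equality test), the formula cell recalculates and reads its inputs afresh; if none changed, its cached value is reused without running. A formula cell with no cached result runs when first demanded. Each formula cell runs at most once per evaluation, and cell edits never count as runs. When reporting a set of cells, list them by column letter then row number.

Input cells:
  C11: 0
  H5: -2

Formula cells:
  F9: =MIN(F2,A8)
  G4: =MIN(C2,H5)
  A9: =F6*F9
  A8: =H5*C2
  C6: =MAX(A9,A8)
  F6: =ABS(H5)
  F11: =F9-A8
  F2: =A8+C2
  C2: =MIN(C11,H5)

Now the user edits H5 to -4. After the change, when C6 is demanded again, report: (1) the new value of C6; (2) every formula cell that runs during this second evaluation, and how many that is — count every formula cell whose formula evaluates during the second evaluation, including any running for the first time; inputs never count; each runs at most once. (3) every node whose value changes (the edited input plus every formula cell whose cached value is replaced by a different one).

First evaluation (everything demanded from the output):
  C2 = MIN(0, -2) = -2
  A8 = -2 * -2 = 4
  F2 = 4 + -2 = 2
  F6 = ABS(-2) = 2
  F9 = MIN(2, 4) = 2
  A9 = 2 * 2 = 4
  C6 = MAX(4, 4) = 4

Propagation after the edit:
  C2: runs — H5 -2->-4; result -4.
  A8: runs — H5 -2->-4; C2 -2->-4; result 16.
  F2: runs — A8 4->16; C2 -2->-4; result 12.
  F6: runs — H5 -2->-4; result 4.
  F9: runs — F2 2->12; A8 4->16; result 12.
  A9: runs — F6 2->4; F9 2->12; result 48.
  C6: runs — A9 4->48; A8 4->16; result 48.

New value of C6: 48.
Formula cells that run: A8, A9, C2, C6, F2, F6, F9 — 7 in total.
Values that change: A8, A9, C2, C6, F2, F6, F9, H5.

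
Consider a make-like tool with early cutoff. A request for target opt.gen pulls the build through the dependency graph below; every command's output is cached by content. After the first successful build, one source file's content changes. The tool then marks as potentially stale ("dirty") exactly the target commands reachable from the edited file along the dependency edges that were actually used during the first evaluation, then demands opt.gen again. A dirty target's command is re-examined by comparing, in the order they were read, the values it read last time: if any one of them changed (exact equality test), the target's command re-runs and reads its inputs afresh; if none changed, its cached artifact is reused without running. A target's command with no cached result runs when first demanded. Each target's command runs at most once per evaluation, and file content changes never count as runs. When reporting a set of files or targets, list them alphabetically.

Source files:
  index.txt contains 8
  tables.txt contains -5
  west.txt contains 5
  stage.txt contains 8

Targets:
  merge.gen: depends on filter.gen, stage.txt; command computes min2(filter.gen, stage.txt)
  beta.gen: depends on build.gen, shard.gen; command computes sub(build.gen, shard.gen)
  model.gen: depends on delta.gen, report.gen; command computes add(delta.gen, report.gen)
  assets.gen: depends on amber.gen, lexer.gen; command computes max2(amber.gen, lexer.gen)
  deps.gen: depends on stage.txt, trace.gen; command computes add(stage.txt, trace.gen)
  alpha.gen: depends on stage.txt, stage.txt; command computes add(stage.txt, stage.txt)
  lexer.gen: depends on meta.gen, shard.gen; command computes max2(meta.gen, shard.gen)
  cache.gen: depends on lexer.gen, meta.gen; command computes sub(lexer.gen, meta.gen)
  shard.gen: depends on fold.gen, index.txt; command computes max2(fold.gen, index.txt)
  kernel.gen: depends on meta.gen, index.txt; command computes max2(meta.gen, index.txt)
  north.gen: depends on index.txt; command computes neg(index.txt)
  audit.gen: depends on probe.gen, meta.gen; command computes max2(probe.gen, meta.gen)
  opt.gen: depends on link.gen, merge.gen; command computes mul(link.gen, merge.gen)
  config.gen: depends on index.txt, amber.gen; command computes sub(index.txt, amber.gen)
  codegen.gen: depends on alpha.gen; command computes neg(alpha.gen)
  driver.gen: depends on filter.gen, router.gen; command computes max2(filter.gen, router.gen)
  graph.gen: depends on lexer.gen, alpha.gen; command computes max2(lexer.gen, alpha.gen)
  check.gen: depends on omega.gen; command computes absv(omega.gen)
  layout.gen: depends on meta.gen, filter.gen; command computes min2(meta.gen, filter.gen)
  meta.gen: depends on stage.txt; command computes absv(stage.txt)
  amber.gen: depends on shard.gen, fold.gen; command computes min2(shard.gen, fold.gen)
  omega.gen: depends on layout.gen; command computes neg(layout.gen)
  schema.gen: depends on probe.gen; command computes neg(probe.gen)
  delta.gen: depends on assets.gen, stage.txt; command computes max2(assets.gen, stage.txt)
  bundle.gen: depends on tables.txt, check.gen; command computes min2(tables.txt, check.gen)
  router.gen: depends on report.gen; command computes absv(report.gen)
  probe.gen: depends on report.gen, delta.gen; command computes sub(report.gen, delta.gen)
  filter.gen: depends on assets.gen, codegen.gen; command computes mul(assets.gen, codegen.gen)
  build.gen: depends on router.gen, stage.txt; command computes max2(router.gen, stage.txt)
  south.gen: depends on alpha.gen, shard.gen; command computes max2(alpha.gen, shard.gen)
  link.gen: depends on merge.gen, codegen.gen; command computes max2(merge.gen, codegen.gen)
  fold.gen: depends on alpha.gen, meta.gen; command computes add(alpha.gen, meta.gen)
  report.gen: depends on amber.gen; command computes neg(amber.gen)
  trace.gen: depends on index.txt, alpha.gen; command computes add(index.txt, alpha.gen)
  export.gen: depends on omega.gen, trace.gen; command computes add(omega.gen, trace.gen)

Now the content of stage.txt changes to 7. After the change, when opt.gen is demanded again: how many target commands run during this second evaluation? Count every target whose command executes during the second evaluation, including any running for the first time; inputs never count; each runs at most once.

First demand of the output computes:
  alpha.gen = add(8, 8) = 16
  codegen.gen = neg(16) = -16
  meta.gen = absv(8) = 8
  fold.gen = add(16, 8) = 24
  shard.gen = max2(24, 8) = 24
  amber.gen = min2(24, 24) = 24
  lexer.gen = max2(8, 24) = 24
  assets.gen = max2(24, 24) = 24
  filter.gen = mul(24, -16) = -384
  merge.gen = min2(-384, 8) = -384
  link.gen = max2(-384, -16) = -16
  opt.gen = mul(-16, -384) = 6144

After the edit, cleaning proceeds:
  alpha.gen: a read changed (stage.txt 8->7; stage.txt 8->7) — executes, giving 14.
  codegen.gen: a read changed (alpha.gen 16->14) — executes, giving -14.
  meta.gen: a read changed (stage.txt 8->7) — executes, giving 7.
  fold.gen: a read changed (alpha.gen 16->14; meta.gen 8->7) — executes, giving 21.
  shard.gen: a read changed (fold.gen 24->21) — executes, giving 21.
  amber.gen: a read changed (shard.gen 24->21; fold.gen 24->21) — executes, giving 21.
  lexer.gen: a read changed (meta.gen 8->7; shard.gen 24->21) — executes, giving 21.
  assets.gen: a read changed (amber.gen 24->21; lexer.gen 24->21) — executes, giving 21.
  filter.gen: a read changed (assets.gen 24->21; codegen.gen -16->-14) — executes, giving -294.
  merge.gen: a read changed (filter.gen -384->-294; stage.txt 8->7) — executes, giving -294.
  link.gen: a read changed (merge.gen -384->-294; codegen.gen -16->-14) — executes, giving -14.
  opt.gen: a read changed (link.gen -16->-14; merge.gen -384->-294) — executes, giving 4116.

12 target commands run: alpha.gen, amber.gen, assets.gen, codegen.gen, filter.gen, fold.gen, lexer.gen, link.gen, merge.gen, meta.gen, opt.gen, shard.gen.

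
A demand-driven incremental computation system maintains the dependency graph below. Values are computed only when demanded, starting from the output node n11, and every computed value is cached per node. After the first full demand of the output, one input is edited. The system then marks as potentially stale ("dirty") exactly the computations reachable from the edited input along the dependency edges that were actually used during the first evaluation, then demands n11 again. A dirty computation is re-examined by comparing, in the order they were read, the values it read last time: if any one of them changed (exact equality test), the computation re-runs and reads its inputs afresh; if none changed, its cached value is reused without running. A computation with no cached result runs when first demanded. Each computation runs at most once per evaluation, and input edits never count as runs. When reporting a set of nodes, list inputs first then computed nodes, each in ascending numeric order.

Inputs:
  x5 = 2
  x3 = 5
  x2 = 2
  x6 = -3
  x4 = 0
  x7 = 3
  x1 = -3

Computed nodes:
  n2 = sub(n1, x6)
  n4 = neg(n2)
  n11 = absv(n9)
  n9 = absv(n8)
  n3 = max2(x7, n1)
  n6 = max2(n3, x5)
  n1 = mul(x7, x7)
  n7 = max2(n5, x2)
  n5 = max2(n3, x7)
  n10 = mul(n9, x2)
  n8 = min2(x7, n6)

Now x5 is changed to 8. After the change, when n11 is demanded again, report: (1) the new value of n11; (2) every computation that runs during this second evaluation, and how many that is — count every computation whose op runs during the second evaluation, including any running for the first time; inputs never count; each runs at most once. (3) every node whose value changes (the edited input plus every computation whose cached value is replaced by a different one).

New value of n11: 3.
Computations that run: n6 — 1 in total.
Values that change: x5.
Key observation: the change is absorbed at n6 — it re-runs but produces the same value, and the output's value is unchanged.

First evaluation (everything demanded from the output):
  n1 = mul(3, 3) = 9
  n3 = max2(3, 9) = 9
  n6 = max2(9, 2) = 9
  n8 = min2(3, 9) = 3
  n9 = absv(3) = 3
  n11 = absv(3) = 3

Propagation after the edit:
  n6: runs — x5 2->8; result 9 (same value as before).
  n8: checked — values it read are unchanged (x7 unchanged, n6 unchanged); reused cached 3 without running.
  n9: checked — values it read are unchanged (n8 unchanged); reused cached 3 without running.
  n11: checked — values it read are unchanged (n9 unchanged); reused cached 3 without running.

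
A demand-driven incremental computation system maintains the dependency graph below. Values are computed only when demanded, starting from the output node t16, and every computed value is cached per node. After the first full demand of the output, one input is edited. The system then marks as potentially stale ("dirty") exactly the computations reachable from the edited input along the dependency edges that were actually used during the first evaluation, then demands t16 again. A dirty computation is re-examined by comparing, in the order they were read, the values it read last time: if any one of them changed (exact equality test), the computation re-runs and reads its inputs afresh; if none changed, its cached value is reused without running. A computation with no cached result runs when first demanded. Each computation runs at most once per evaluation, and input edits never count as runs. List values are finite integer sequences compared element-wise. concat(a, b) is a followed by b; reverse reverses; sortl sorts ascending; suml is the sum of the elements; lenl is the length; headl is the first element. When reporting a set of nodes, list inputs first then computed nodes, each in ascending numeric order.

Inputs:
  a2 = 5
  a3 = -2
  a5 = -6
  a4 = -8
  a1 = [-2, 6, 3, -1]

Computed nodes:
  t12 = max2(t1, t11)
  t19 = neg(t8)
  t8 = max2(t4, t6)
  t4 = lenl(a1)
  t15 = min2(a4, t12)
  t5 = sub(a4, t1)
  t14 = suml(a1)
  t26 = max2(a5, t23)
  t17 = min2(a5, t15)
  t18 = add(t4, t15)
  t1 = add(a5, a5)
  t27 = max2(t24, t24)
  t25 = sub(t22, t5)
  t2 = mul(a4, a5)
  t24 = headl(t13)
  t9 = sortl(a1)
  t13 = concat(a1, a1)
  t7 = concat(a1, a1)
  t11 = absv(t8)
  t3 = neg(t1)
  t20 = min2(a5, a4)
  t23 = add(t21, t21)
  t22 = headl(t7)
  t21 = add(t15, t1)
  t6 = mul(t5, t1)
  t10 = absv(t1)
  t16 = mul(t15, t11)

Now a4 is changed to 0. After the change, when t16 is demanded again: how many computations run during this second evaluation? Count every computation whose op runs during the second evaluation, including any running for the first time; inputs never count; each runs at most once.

Computations that run: t5, t6, t8, t15, t16 — 5 in total.
Key observation: the cutoff stops propagation at t11 — its inputs' values are unchanged, so it reuses its cache.

First evaluation (everything demanded from the output):
  t1 = add(-6, -6) = -12
  t4 = lenl([-2, 6, 3, -1]) = 4
  t5 = sub(-8, -12) = 4
  t6 = mul(4, -12) = -48
  t8 = max2(4, -48) = 4
  t11 = absv(4) = 4
  t12 = max2(-12, 4) = 4
  t15 = min2(-8, 4) = -8
  t16 = mul(-8, 4) = -32

Propagation after the edit:
  t5: runs — a4 -8->0; result 12.
  t6: runs — t5 4->12; result -144.
  t8: runs — t6 -48->-144; result 4 (same value as before).
  t11: checked — values it read are unchanged (t8 unchanged); reused cached 4 without running.
  t12: checked — values it read are unchanged (t1 unchanged, t11 unchanged); reused cached 4 without running.
  t15: runs — a4 -8->0; result 0.
  t16: runs — t15 -8->0; result 0.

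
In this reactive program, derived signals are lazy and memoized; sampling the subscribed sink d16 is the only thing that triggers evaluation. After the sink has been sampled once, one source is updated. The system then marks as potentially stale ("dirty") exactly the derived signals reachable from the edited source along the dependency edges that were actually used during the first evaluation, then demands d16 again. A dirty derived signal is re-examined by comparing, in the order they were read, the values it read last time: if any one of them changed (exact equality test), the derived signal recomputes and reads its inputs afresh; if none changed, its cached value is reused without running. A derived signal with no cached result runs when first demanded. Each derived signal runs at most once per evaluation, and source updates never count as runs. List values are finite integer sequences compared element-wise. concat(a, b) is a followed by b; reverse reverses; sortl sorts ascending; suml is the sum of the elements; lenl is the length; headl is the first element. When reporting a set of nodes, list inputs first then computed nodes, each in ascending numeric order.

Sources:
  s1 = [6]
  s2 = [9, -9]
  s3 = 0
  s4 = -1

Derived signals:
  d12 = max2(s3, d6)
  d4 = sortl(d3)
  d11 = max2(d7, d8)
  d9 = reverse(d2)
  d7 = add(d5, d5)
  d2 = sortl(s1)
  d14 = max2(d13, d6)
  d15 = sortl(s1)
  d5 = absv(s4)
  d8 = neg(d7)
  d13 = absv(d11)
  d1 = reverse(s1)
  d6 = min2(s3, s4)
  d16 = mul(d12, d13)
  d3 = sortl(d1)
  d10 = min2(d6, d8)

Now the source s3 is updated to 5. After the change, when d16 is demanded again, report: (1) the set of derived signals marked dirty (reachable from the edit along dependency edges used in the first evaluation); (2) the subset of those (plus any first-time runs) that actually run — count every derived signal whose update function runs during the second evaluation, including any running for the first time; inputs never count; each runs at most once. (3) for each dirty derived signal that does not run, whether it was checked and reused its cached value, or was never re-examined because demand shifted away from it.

The edit dirties: d6, d12, d16.
3 derived signals run: d6, d12, d16.
No dirty derived signal escaped a run.

First demand of the output computes:
  d5 = absv(-1) = 1
  d6 = min2(0, -1) = -1
  d7 = add(1, 1) = 2
  d8 = neg(2) = -2
  d11 = max2(2, -2) = 2
  d12 = max2(0, -1) = 0
  d13 = absv(2) = 2
  d16 = mul(0, 2) = 0

After the edit, cleaning proceeds:
  d6: a read changed (s3 0->5) — executes, giving -1 — identical to its old value.
  d12: a read changed (s3 0->5) — executes, giving 5.
  d16: a read changed (d12 0->5) — executes, giving 10.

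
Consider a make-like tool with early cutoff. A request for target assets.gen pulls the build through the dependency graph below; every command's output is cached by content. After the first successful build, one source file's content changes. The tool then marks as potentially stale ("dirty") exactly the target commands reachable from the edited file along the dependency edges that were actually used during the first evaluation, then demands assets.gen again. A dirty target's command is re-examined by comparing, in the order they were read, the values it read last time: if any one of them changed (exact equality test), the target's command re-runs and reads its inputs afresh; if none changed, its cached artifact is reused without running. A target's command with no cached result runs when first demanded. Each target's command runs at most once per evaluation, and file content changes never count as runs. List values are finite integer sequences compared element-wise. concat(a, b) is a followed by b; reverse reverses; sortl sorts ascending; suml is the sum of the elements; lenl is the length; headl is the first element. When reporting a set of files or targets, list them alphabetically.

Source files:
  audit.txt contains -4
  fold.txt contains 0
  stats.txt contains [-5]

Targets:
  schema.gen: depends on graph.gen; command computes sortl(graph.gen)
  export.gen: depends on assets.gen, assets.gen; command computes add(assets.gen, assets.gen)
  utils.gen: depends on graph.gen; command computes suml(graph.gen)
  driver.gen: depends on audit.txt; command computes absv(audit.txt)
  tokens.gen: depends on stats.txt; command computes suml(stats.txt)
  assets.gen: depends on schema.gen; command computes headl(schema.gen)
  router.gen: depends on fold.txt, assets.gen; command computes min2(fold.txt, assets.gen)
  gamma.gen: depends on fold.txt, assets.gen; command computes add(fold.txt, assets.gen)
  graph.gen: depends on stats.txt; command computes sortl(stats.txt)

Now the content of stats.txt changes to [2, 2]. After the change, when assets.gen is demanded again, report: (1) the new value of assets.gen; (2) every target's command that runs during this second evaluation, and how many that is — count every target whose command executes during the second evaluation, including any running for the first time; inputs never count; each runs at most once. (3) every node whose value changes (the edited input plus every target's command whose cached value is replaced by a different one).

Demanding assets.gen again yields 2.
3 target commands run: assets.gen, graph.gen, schema.gen.
The nodes whose values change: assets.gen, graph.gen, schema.gen, stats.txt.

First demand of the output computes:
  graph.gen = sortl([-5]) = [-5]
  schema.gen = sortl([-5]) = [-5]
  assets.gen = headl([-5]) = -5

After the edit, cleaning proceeds:
  graph.gen: a read changed (stats.txt [-5]->[2, 2]) — executes, giving [2, 2].
  schema.gen: a read changed (graph.gen [-5]->[2, 2]) — executes, giving [2, 2].
  assets.gen: a read changed (schema.gen [-5]->[2, 2]) — executes, giving 2.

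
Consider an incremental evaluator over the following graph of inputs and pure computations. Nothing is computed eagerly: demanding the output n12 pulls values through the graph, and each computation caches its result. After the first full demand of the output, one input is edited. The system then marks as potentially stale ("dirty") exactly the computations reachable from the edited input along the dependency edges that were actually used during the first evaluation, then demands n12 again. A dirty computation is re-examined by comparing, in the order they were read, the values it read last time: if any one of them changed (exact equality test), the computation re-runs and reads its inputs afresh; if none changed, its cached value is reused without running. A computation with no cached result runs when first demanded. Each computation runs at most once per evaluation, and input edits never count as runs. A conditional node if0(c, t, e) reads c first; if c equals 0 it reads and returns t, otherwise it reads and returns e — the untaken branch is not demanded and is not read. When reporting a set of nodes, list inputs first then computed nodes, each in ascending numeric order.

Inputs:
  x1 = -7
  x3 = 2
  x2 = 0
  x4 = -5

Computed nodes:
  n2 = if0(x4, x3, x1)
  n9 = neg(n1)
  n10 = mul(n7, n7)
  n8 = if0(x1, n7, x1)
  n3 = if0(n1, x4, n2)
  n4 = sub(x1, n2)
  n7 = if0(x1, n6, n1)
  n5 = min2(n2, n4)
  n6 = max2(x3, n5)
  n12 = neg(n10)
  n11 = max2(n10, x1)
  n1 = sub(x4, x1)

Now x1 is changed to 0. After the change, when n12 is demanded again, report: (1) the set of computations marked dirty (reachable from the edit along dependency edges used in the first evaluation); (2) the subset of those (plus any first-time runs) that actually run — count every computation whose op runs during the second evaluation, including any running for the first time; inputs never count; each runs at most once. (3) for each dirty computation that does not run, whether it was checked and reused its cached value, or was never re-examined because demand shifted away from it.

Initial pass — values computed on the first demand:
  n1 = sub(-5, -7) = 2
  n7 = if0(x1=-7 -> else branch n1) = 2
  n10 = mul(2, 2) = 4
  n12 = neg(4) = -4

Second demand — change propagation:
  n1: dirty yet unreached — the second evaluation never asks for it.
  n2: newly demanded (no cache) — executes and yields 0.
  n4: newly demanded (no cache) — executes and yields 0.
  n5: newly demanded (no cache) — executes and yields 0.
  n6: newly demanded (no cache) — executes and yields 2.
  n7: re-runs because x1 -7->0; new result 2 (unchanged).
  n10: re-examined; everything it read last time is the same (n7 unchanged, n7 unchanged) — cache 4 kept, no run.
  n12: re-examined; everything it read last time is the same (n10 unchanged) — cache -4 kept, no run.

The important point: the flipped condition redirects demand; n1 is left stale, never re-checked.

Dirty set: n1, n7, n10, n12.
Run set: n2, n4, n5, n6, n7 (5 run).
Re-examined without running (cache reused): n10, n12.
Left stale — demand moved off them: n1.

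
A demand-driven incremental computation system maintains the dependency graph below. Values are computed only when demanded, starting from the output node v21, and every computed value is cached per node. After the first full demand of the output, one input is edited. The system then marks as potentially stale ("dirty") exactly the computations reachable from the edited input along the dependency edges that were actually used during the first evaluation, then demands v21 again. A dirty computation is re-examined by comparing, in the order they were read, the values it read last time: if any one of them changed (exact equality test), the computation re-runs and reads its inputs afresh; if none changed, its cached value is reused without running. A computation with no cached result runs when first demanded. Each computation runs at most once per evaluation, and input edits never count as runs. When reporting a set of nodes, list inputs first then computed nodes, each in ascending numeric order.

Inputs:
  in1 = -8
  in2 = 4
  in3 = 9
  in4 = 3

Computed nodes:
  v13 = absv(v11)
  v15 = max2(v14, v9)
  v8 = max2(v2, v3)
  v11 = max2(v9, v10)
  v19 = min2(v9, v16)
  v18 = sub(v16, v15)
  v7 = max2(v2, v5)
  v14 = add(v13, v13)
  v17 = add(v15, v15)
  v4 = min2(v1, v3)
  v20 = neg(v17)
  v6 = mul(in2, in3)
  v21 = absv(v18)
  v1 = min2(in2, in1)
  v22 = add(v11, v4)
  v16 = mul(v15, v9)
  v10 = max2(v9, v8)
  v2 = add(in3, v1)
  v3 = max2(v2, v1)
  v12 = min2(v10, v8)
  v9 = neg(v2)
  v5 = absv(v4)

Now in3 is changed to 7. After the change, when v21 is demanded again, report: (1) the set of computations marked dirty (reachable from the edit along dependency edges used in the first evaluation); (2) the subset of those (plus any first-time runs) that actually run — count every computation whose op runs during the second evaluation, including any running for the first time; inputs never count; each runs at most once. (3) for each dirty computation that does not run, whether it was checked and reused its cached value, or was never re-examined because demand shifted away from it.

First evaluation (everything demanded from the output):
  v1 = min2(4, -8) = -8
  v2 = add(9, -8) = 1
  v3 = max2(1, -8) = 1
  v8 = max2(1, 1) = 1
  v9 = neg(1) = -1
  v10 = max2(-1, 1) = 1
  v11 = max2(-1, 1) = 1
  v13 = absv(1) = 1
  v14 = add(1, 1) = 2
  v15 = max2(2, -1) = 2
  v16 = mul(2, -1) = -2
  v18 = sub(-2, 2) = -4
  v21 = absv(-4) = 4

Propagation after the edit:
  v2: runs — in3 9->7; result -1.
  v3: runs — v2 1->-1; result -1.
  v8: runs — v2 1->-1; v3 1->-1; result -1.
  v9: runs — v2 1->-1; result 1.
  v10: runs — v9 -1->1; v8 1->-1; result 1 (same value as before).
  v11: runs — v9 -1->1; result 1 (same value as before).
  v13: checked — values it read are unchanged (v11 unchanged); reused cached 1 without running.
  v14: checked — values it read are unchanged (v13 unchanged, v13 unchanged); reused cached 2 without running.
  v15: runs — v9 -1->1; result 2 (same value as before).
  v16: runs — v9 -1->1; result 2.
  v18: runs — v16 -2->2; result 0.
  v21: runs — v18 -4->0; result 0.

Key observation: the cutoff stops propagation at v13 — its inputs' values are unchanged, so it reuses its cache.

Marked dirty: v2, v3, v8, v9, v10, v11, v13, v14, v15, v16, v18, v21.
Computations that run: v2, v3, v8, v9, v10, v11, v15, v16, v18, v21 — 10 in total.
Checked but reused from cache: v13, v14.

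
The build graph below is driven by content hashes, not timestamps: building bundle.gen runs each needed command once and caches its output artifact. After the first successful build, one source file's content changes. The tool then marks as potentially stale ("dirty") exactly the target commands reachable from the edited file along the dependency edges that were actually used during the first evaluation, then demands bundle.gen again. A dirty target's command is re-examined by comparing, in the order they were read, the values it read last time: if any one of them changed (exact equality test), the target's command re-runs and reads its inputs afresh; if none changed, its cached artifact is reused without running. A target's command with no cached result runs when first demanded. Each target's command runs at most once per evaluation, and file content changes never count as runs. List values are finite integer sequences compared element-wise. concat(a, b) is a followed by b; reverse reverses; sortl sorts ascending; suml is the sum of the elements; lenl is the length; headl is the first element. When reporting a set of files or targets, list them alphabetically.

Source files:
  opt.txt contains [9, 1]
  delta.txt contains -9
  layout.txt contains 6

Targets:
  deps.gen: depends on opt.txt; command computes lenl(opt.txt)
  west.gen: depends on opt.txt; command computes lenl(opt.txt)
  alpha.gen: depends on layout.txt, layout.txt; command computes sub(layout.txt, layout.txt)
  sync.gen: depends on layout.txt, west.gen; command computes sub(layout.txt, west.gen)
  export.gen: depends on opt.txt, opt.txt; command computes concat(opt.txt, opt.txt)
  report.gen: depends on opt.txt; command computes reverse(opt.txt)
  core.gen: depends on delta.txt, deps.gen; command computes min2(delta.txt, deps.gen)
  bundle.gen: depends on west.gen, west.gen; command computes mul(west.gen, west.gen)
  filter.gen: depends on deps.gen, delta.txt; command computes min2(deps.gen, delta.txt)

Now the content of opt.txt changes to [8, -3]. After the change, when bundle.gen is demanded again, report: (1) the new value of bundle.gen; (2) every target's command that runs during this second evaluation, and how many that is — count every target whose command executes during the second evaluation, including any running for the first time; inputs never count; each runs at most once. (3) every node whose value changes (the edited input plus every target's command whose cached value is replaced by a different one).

Initial pass — values computed on the first demand:
  west.gen = lenl([9, 1]) = 2
  bundle.gen = mul(2, 2) = 4

Second demand — change propagation:
  west.gen: re-runs because opt.txt [9, 1]->[8, -3]; new result 2 (unchanged).
  bundle.gen: re-examined; everything it read last time is the same (west.gen unchanged, west.gen unchanged) — cache 4 kept, no run.

The important point: west.gen recomputes to an identical value, and the output ends up unchanged.

bundle.gen now evaluates to 4.
Run set: west.gen (1 run).
Changed values: opt.txt.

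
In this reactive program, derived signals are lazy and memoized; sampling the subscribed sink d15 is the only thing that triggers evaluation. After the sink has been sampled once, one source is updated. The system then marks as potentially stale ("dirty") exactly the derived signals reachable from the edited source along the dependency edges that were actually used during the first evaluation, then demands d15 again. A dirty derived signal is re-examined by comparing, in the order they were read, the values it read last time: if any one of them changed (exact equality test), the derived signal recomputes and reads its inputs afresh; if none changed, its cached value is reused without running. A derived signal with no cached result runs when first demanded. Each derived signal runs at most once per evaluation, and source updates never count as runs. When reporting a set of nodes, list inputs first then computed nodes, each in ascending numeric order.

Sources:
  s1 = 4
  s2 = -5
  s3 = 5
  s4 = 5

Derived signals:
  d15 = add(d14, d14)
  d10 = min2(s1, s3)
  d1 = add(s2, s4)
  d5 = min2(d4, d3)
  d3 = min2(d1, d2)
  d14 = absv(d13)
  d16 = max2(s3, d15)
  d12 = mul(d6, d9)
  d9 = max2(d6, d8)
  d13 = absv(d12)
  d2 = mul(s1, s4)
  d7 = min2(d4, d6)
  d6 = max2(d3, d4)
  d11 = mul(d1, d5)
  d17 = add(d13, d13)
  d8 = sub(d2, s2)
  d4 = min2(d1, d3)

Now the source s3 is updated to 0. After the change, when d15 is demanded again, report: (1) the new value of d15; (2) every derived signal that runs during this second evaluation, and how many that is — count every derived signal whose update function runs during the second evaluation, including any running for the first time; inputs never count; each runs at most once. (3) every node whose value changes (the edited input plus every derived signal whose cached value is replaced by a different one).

Demanding d15 again yields 0.
0 derived signals run: none.
The nodes whose values change: s3.
Note the shortcut — s3 feeds only undemanded nodes, so no recomputation happens.

First demand of the output computes:
  d1 = add(-5, 5) = 0
  d2 = mul(4, 5) = 20
  d3 = min2(0, 20) = 0
  d4 = min2(0, 0) = 0
  d6 = max2(0, 0) = 0
  d8 = sub(20, -5) = 25
  d9 = max2(0, 25) = 25
  d12 = mul(0, 25) = 0
  d13 = absv(0) = 0
  d14 = absv(0) = 0
  d15 = add(0, 0) = 0

After the edit, cleaning proceeds:
  s3 only reaches undemanded nodes; the second demand re-runs nothing.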